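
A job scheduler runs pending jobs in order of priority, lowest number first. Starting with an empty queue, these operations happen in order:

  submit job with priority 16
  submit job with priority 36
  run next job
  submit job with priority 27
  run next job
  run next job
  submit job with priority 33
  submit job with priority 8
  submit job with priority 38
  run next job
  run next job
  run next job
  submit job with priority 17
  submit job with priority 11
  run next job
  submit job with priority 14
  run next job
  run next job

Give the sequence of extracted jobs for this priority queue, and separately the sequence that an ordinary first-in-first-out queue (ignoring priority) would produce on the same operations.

priority queue: [16, 27, 36, 8, 33, 38, 11, 14, 17]; FIFO queue: 16, 36, 27, 33, 8, 38, 17, 11, 14

insert 16 → {16}
insert 36 → {16, 36}
run next job → 16; now {36}
insert 27 → {27, 36}
run next job → 27; now {36}
run next job → 36; now {}
insert 33 → {33}
insert 8 → {8, 33}
insert 38 → {8, 33, 38}
run next job → 8; now {33, 38}
run next job → 33; now {38}
run next job → 38; now {}
insert 17 → {17}
insert 11 → {11, 17}
run next job → 11; now {17}
insert 14 → {14, 17}
run next job → 14; now {17}
run next job → 17; now {}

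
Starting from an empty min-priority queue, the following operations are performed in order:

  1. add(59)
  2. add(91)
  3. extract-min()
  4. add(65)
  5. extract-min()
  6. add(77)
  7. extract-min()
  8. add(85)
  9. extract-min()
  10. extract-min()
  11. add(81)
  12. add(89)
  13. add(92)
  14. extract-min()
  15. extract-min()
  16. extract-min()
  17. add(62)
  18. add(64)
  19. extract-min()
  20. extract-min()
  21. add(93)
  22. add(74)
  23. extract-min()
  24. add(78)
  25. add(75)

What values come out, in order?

insert 59 → {59}
insert 91 → {59, 91}
extract-min → 59; now {91}
insert 65 → {65, 91}
extract-min → 65; now {91}
insert 77 → {77, 91}
extract-min → 77; now {91}
insert 85 → {85, 91}
extract-min → 85; now {91}
extract-min → 91; now {}
insert 81 → {81}
insert 89 → {81, 89}
insert 92 → {81, 89, 92}
extract-min → 81; now {89, 92}
extract-min → 89; now {92}
extract-min → 92; now {}
insert 62 → {62}
insert 64 → {62, 64}
extract-min → 62; now {64}
extract-min → 64; now {}
insert 93 → {93}
insert 74 → {74, 93}
extract-min → 74; now {93}
insert 78 → {78, 93}
insert 75 → {75, 78, 93}

[59, 65, 77, 85, 91, 81, 89, 92, 62, 64, 74]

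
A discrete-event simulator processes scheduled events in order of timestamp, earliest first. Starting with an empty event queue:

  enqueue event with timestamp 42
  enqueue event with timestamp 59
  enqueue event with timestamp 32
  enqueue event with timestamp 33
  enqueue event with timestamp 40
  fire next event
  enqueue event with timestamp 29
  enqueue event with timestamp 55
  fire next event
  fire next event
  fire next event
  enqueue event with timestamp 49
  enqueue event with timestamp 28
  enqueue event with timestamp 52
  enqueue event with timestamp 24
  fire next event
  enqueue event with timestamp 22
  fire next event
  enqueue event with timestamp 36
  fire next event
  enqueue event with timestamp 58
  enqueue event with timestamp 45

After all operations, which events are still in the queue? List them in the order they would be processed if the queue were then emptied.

insert 42 → {42}
insert 59 → {42, 59}
insert 32 → {32, 42, 59}
insert 33 → {32, 33, 42, 59}
insert 40 → {32, 33, 40, 42, 59}
fire next event → 32; now {33, 40, 42, 59}
insert 29 → {29, 33, 40, 42, 59}
insert 55 → {29, 33, 40, 42, 55, 59}
fire next event → 29; now {33, 40, 42, 55, 59}
fire next event → 33; now {40, 42, 55, 59}
fire next event → 40; now {42, 55, 59}
insert 49 → {42, 49, 55, 59}
insert 28 → {28, 42, 49, 55, 59}
insert 52 → {28, 42, 49, 52, 55, 59}
insert 24 → {24, 28, 42, 49, 52, 55, 59}
fire next event → 24; now {28, 42, 49, 52, 55, 59}
insert 22 → {22, 28, 42, 49, 52, 55, 59}
fire next event → 22; now {28, 42, 49, 52, 55, 59}
insert 36 → {28, 36, 42, 49, 52, 55, 59}
fire next event → 28; now {36, 42, 49, 52, 55, 59}
insert 58 → {36, 42, 49, 52, 55, 58, 59}
insert 45 → {36, 42, 45, 49, 52, 55, 58, 59}

36 → 42 → 45 → 49 → 52 → 55 → 58 → 59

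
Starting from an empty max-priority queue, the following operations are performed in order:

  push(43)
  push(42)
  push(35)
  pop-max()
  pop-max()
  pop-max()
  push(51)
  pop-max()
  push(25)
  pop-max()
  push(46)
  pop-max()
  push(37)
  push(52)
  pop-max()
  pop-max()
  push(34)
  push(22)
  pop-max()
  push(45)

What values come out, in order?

insert 43 → {43}
insert 42 → {43, 42}
insert 35 → {43, 42, 35}
pop-max → 43; now {42, 35}
pop-max → 42; now {35}
pop-max → 35; now {}
insert 51 → {51}
pop-max → 51; now {}
insert 25 → {25}
pop-max → 25; now {}
insert 46 → {46}
pop-max → 46; now {}
insert 37 → {37}
insert 52 → {52, 37}
pop-max → 52; now {37}
pop-max → 37; now {}
insert 34 → {34}
insert 22 → {34, 22}
pop-max → 34; now {22}
insert 45 → {45, 22}

43 → 42 → 35 → 51 → 25 → 46 → 52 → 37 → 34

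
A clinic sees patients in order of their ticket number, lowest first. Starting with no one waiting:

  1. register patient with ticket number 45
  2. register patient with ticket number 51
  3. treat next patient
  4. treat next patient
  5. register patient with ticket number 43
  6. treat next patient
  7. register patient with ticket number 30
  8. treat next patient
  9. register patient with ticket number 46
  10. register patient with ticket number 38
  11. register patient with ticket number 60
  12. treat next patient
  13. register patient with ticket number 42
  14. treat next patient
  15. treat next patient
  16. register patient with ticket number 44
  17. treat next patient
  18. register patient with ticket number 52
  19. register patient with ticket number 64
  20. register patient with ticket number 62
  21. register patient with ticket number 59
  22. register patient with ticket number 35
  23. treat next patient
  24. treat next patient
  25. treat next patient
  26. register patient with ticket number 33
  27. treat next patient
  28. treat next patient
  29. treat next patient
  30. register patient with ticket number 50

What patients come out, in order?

insert 45 → {45}
insert 51 → {45, 51}
treat next patient → 45; now {51}
treat next patient → 51; now {}
insert 43 → {43}
treat next patient → 43; now {}
insert 30 → {30}
treat next patient → 30; now {}
insert 46 → {46}
insert 38 → {38, 46}
insert 60 → {38, 46, 60}
treat next patient → 38; now {46, 60}
insert 42 → {42, 46, 60}
treat next patient → 42; now {46, 60}
treat next patient → 46; now {60}
insert 44 → {44, 60}
treat next patient → 44; now {60}
insert 52 → {52, 60}
insert 64 → {52, 60, 64}
insert 62 → {52, 60, 62, 64}
insert 59 → {52, 59, 60, 62, 64}
insert 35 → {35, 52, 59, 60, 62, 64}
treat next patient → 35; now {52, 59, 60, 62, 64}
treat next patient → 52; now {59, 60, 62, 64}
treat next patient → 59; now {60, 62, 64}
insert 33 → {33, 60, 62, 64}
treat next patient → 33; now {60, 62, 64}
treat next patient → 60; now {62, 64}
treat next patient → 62; now {64}
insert 50 → {50, 64}

45 → 51 → 43 → 30 → 38 → 42 → 46 → 44 → 35 → 52 → 59 → 33 → 60 → 62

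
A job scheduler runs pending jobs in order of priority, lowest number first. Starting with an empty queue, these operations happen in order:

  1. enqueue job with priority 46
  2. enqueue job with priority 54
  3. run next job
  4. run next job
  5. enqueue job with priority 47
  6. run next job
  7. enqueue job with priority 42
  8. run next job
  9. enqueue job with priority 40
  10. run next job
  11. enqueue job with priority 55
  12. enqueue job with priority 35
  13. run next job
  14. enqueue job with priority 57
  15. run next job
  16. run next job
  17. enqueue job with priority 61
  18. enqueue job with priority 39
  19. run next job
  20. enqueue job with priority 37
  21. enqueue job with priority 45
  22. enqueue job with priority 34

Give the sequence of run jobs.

[46, 54, 47, 42, 40, 35, 55, 57, 39]

insert 46 → {46}
insert 54 → {46, 54}
run next job → 46; now {54}
run next job → 54; now {}
insert 47 → {47}
run next job → 47; now {}
insert 42 → {42}
run next job → 42; now {}
insert 40 → {40}
run next job → 40; now {}
insert 55 → {55}
insert 35 → {35, 55}
run next job → 35; now {55}
insert 57 → {55, 57}
run next job → 55; now {57}
run next job → 57; now {}
insert 61 → {61}
insert 39 → {39, 61}
run next job → 39; now {61}
insert 37 → {37, 61}
insert 45 → {37, 45, 61}
insert 34 → {34, 37, 45, 61}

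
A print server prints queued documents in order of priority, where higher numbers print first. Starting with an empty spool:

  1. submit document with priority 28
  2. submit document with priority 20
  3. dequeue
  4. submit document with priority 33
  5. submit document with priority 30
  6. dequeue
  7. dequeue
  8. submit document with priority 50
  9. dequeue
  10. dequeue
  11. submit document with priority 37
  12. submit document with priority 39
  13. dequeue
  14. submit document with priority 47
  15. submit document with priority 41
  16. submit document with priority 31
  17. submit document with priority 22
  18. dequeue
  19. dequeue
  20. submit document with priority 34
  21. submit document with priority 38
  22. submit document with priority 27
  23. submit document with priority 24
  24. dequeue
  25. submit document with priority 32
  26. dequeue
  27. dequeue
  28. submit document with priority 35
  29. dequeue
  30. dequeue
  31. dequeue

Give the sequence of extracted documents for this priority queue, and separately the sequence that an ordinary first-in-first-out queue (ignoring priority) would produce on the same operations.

insert 28 → {28}
insert 20 → {28, 20}
dequeue → 28; now {20}
insert 33 → {33, 20}
insert 30 → {33, 30, 20}
dequeue → 33; now {30, 20}
dequeue → 30; now {20}
insert 50 → {50, 20}
dequeue → 50; now {20}
dequeue → 20; now {}
insert 37 → {37}
insert 39 → {39, 37}
dequeue → 39; now {37}
insert 47 → {47, 37}
insert 41 → {47, 41, 37}
insert 31 → {47, 41, 37, 31}
insert 22 → {47, 41, 37, 31, 22}
dequeue → 47; now {41, 37, 31, 22}
dequeue → 41; now {37, 31, 22}
insert 34 → {37, 34, 31, 22}
insert 38 → {38, 37, 34, 31, 22}
insert 27 → {38, 37, 34, 31, 27, 22}
insert 24 → {38, 37, 34, 31, 27, 24, 22}
dequeue → 38; now {37, 34, 31, 27, 24, 22}
insert 32 → {37, 34, 32, 31, 27, 24, 22}
dequeue → 37; now {34, 32, 31, 27, 24, 22}
dequeue → 34; now {32, 31, 27, 24, 22}
insert 35 → {35, 32, 31, 27, 24, 22}
dequeue → 35; now {32, 31, 27, 24, 22}
dequeue → 32; now {31, 27, 24, 22}
dequeue → 31; now {27, 24, 22}

priority queue: 28 → 33 → 30 → 50 → 20 → 39 → 47 → 41 → 38 → 37 → 34 → 35 → 32 → 31; FIFO queue: [28, 20, 33, 30, 50, 37, 39, 47, 41, 31, 22, 34, 38, 27]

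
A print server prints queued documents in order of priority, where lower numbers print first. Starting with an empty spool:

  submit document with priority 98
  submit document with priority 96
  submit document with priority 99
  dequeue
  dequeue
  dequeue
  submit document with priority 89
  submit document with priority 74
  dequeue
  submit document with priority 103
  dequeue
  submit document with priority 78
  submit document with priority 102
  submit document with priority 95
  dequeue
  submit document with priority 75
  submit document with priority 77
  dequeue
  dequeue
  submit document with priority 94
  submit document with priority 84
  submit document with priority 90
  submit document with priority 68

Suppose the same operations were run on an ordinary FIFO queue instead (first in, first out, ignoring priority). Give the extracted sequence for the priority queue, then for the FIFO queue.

insert 98 → {98}
insert 96 → {96, 98}
insert 99 → {96, 98, 99}
dequeue → 96; now {98, 99}
dequeue → 98; now {99}
dequeue → 99; now {}
insert 89 → {89}
insert 74 → {74, 89}
dequeue → 74; now {89}
insert 103 → {89, 103}
dequeue → 89; now {103}
insert 78 → {78, 103}
insert 102 → {78, 102, 103}
insert 95 → {78, 95, 102, 103}
dequeue → 78; now {95, 102, 103}
insert 75 → {75, 95, 102, 103}
insert 77 → {75, 77, 95, 102, 103}
dequeue → 75; now {77, 95, 102, 103}
dequeue → 77; now {95, 102, 103}
insert 94 → {94, 95, 102, 103}
insert 84 → {84, 94, 95, 102, 103}
insert 90 → {84, 90, 94, 95, 102, 103}
insert 68 → {68, 84, 90, 94, 95, 102, 103}

priority queue: 96, 98, 99, 74, 89, 78, 75, 77; FIFO queue: 98, 96, 99, 89, 74, 103, 78, 102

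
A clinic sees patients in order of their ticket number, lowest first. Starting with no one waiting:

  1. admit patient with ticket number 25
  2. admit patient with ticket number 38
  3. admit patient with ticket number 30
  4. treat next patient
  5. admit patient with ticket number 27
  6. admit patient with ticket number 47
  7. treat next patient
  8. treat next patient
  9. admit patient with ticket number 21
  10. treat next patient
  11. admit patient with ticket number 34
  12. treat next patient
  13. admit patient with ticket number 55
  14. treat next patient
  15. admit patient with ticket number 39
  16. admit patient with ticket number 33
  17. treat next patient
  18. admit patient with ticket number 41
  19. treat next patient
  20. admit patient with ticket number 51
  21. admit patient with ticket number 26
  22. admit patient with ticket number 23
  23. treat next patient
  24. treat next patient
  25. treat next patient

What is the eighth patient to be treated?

insert 25 → {25}
insert 38 → {25, 38}
insert 30 → {25, 30, 38}
treat next patient → 25; now {30, 38}
insert 27 → {27, 30, 38}
insert 47 → {27, 30, 38, 47}
treat next patient → 27; now {30, 38, 47}
treat next patient → 30; now {38, 47}
insert 21 → {21, 38, 47}
treat next patient → 21; now {38, 47}
insert 34 → {34, 38, 47}
treat next patient → 34; now {38, 47}
insert 55 → {38, 47, 55}
treat next patient → 38; now {47, 55}
insert 39 → {39, 47, 55}
insert 33 → {33, 39, 47, 55}
treat next patient → 33; now {39, 47, 55}
insert 41 → {39, 41, 47, 55}
treat next patient → 39; now {41, 47, 55}
insert 51 → {41, 47, 51, 55}
insert 26 → {26, 41, 47, 51, 55}
insert 23 → {23, 26, 41, 47, 51, 55}
treat next patient → 23; now {26, 41, 47, 51, 55}
treat next patient → 26; now {41, 47, 51, 55}
treat next patient → 41; now {47, 51, 55}

39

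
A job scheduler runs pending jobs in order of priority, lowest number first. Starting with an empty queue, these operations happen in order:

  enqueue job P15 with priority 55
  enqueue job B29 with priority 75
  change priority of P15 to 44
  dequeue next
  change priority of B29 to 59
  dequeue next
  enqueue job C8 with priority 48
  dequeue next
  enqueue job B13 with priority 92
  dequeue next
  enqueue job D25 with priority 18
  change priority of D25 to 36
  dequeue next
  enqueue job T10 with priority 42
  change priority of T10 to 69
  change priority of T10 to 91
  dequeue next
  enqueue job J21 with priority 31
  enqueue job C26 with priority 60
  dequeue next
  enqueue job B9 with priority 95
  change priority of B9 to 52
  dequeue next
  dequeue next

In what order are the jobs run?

P15, B29, C8, B13, D25, T10, J21, B9, C26

add P15 (priority 55) → {P15:55}
add B29 (priority 75) → {P15:55, B29:75}
update P15 to priority 44 → {P15:44, B29:75}
dequeue next → P15; now {B29:75}
update B29 to priority 59 → {B29:59}
dequeue next → B29; now {}
add C8 (priority 48) → {C8:48}
dequeue next → C8; now {}
add B13 (priority 92) → {B13:92}
dequeue next → B13; now {}
add D25 (priority 18) → {D25:18}
update D25 to priority 36 → {D25:36}
dequeue next → D25; now {}
add T10 (priority 42) → {T10:42}
update T10 to priority 69 → {T10:69}
update T10 to priority 91 → {T10:91}
dequeue next → T10; now {}
add J21 (priority 31) → {J21:31}
add C26 (priority 60) → {J21:31, C26:60}
dequeue next → J21; now {C26:60}
add B9 (priority 95) → {C26:60, B9:95}
update B9 to priority 52 → {B9:52, C26:60}
dequeue next → B9; now {C26:60}
dequeue next → C26; now {}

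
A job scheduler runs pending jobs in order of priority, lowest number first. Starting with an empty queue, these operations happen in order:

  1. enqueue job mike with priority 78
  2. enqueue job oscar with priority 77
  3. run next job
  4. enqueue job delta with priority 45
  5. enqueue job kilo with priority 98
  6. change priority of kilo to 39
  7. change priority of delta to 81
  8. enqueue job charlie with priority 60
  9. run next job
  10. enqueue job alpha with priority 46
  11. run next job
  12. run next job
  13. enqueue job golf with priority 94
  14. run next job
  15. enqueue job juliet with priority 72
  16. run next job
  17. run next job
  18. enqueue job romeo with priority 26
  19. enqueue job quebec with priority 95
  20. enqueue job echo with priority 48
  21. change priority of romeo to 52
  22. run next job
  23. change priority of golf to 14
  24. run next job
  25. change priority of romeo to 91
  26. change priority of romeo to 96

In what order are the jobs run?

oscar, kilo, alpha, charlie, mike, juliet, delta, echo, golf

add mike (priority 78) → {mike:78}
add oscar (priority 77) → {oscar:77, mike:78}
run next job → oscar; now {mike:78}
add delta (priority 45) → {delta:45, mike:78}
add kilo (priority 98) → {delta:45, mike:78, kilo:98}
update kilo to priority 39 → {kilo:39, delta:45, mike:78}
update delta to priority 81 → {kilo:39, mike:78, delta:81}
add charlie (priority 60) → {kilo:39, charlie:60, mike:78, delta:81}
run next job → kilo; now {charlie:60, mike:78, delta:81}
add alpha (priority 46) → {alpha:46, charlie:60, mike:78, delta:81}
run next job → alpha; now {charlie:60, mike:78, delta:81}
run next job → charlie; now {mike:78, delta:81}
add golf (priority 94) → {mike:78, delta:81, golf:94}
run next job → mike; now {delta:81, golf:94}
add juliet (priority 72) → {juliet:72, delta:81, golf:94}
run next job → juliet; now {delta:81, golf:94}
run next job → delta; now {golf:94}
add romeo (priority 26) → {romeo:26, golf:94}
add quebec (priority 95) → {romeo:26, golf:94, quebec:95}
add echo (priority 48) → {romeo:26, echo:48, golf:94, quebec:95}
update romeo to priority 52 → {echo:48, romeo:52, golf:94, quebec:95}
run next job → echo; now {romeo:52, golf:94, quebec:95}
update golf to priority 14 → {golf:14, romeo:52, quebec:95}
run next job → golf; now {romeo:52, quebec:95}
update romeo to priority 91 → {romeo:91, quebec:95}
update romeo to priority 96 → {quebec:95, romeo:96}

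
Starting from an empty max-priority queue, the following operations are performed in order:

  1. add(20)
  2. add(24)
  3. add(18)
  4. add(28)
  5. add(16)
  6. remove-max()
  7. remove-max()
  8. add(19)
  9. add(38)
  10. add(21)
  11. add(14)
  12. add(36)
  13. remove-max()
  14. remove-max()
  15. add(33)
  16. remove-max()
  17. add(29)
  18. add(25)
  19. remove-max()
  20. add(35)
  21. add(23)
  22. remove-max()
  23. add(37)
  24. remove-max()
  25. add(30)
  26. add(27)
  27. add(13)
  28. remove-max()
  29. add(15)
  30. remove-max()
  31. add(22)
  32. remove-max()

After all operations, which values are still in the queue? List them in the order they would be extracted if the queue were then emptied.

insert 20 → {20}
insert 24 → {24, 20}
insert 18 → {24, 20, 18}
insert 28 → {28, 24, 20, 18}
insert 16 → {28, 24, 20, 18, 16}
remove-max → 28; now {24, 20, 18, 16}
remove-max → 24; now {20, 18, 16}
insert 19 → {20, 19, 18, 16}
insert 38 → {38, 20, 19, 18, 16}
insert 21 → {38, 21, 20, 19, 18, 16}
insert 14 → {38, 21, 20, 19, 18, 16, 14}
insert 36 → {38, 36, 21, 20, 19, 18, 16, 14}
remove-max → 38; now {36, 21, 20, 19, 18, 16, 14}
remove-max → 36; now {21, 20, 19, 18, 16, 14}
insert 33 → {33, 21, 20, 19, 18, 16, 14}
remove-max → 33; now {21, 20, 19, 18, 16, 14}
insert 29 → {29, 21, 20, 19, 18, 16, 14}
insert 25 → {29, 25, 21, 20, 19, 18, 16, 14}
remove-max → 29; now {25, 21, 20, 19, 18, 16, 14}
insert 35 → {35, 25, 21, 20, 19, 18, 16, 14}
insert 23 → {35, 25, 23, 21, 20, 19, 18, 16, 14}
remove-max → 35; now {25, 23, 21, 20, 19, 18, 16, 14}
insert 37 → {37, 25, 23, 21, 20, 19, 18, 16, 14}
remove-max → 37; now {25, 23, 21, 20, 19, 18, 16, 14}
insert 30 → {30, 25, 23, 21, 20, 19, 18, 16, 14}
insert 27 → {30, 27, 25, 23, 21, 20, 19, 18, 16, 14}
insert 13 → {30, 27, 25, 23, 21, 20, 19, 18, 16, 14, 13}
remove-max → 30; now {27, 25, 23, 21, 20, 19, 18, 16, 14, 13}
insert 15 → {27, 25, 23, 21, 20, 19, 18, 16, 15, 14, 13}
remove-max → 27; now {25, 23, 21, 20, 19, 18, 16, 15, 14, 13}
insert 22 → {25, 23, 22, 21, 20, 19, 18, 16, 15, 14, 13}
remove-max → 25; now {23, 22, 21, 20, 19, 18, 16, 15, 14, 13}

23 → 22 → 21 → 20 → 19 → 18 → 16 → 15 → 14 → 13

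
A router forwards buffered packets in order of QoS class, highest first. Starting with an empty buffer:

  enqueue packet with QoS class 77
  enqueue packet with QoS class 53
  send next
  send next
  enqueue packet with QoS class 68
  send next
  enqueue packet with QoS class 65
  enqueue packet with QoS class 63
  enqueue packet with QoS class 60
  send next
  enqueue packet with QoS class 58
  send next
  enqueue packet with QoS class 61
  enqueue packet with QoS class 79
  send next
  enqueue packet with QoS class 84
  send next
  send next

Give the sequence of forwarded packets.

[77, 53, 68, 65, 63, 79, 84, 61]

insert 77 → {77}
insert 53 → {77, 53}
send next → 77; now {53}
send next → 53; now {}
insert 68 → {68}
send next → 68; now {}
insert 65 → {65}
insert 63 → {65, 63}
insert 60 → {65, 63, 60}
send next → 65; now {63, 60}
insert 58 → {63, 60, 58}
send next → 63; now {60, 58}
insert 61 → {61, 60, 58}
insert 79 → {79, 61, 60, 58}
send next → 79; now {61, 60, 58}
insert 84 → {84, 61, 60, 58}
send next → 84; now {61, 60, 58}
send next → 61; now {60, 58}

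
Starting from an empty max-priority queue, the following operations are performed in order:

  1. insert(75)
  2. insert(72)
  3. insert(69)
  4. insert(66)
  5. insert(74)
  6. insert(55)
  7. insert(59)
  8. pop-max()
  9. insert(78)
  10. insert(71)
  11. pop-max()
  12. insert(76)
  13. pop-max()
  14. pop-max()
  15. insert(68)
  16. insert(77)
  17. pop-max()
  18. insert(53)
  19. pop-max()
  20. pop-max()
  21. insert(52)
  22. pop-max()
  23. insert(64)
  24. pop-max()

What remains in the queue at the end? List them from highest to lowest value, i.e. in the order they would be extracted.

[66, 64, 59, 55, 53, 52]

insert 75 → {75}
insert 72 → {75, 72}
insert 69 → {75, 72, 69}
insert 66 → {75, 72, 69, 66}
insert 74 → {75, 74, 72, 69, 66}
insert 55 → {75, 74, 72, 69, 66, 55}
insert 59 → {75, 74, 72, 69, 66, 59, 55}
pop-max → 75; now {74, 72, 69, 66, 59, 55}
insert 78 → {78, 74, 72, 69, 66, 59, 55}
insert 71 → {78, 74, 72, 71, 69, 66, 59, 55}
pop-max → 78; now {74, 72, 71, 69, 66, 59, 55}
insert 76 → {76, 74, 72, 71, 69, 66, 59, 55}
pop-max → 76; now {74, 72, 71, 69, 66, 59, 55}
pop-max → 74; now {72, 71, 69, 66, 59, 55}
insert 68 → {72, 71, 69, 68, 66, 59, 55}
insert 77 → {77, 72, 71, 69, 68, 66, 59, 55}
pop-max → 77; now {72, 71, 69, 68, 66, 59, 55}
insert 53 → {72, 71, 69, 68, 66, 59, 55, 53}
pop-max → 72; now {71, 69, 68, 66, 59, 55, 53}
pop-max → 71; now {69, 68, 66, 59, 55, 53}
insert 52 → {69, 68, 66, 59, 55, 53, 52}
pop-max → 69; now {68, 66, 59, 55, 53, 52}
insert 64 → {68, 66, 64, 59, 55, 53, 52}
pop-max → 68; now {66, 64, 59, 55, 53, 52}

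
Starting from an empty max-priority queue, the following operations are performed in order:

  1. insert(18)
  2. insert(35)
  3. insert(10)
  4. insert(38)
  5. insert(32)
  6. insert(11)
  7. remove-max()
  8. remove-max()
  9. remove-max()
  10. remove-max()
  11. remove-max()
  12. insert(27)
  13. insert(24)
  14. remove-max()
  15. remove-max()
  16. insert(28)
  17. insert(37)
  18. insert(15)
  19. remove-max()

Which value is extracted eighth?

insert 18 → {18}
insert 35 → {35, 18}
insert 10 → {35, 18, 10}
insert 38 → {38, 35, 18, 10}
insert 32 → {38, 35, 32, 18, 10}
insert 11 → {38, 35, 32, 18, 11, 10}
remove-max → 38; now {35, 32, 18, 11, 10}
remove-max → 35; now {32, 18, 11, 10}
remove-max → 32; now {18, 11, 10}
remove-max → 18; now {11, 10}
remove-max → 11; now {10}
insert 27 → {27, 10}
insert 24 → {27, 24, 10}
remove-max → 27; now {24, 10}
remove-max → 24; now {10}
insert 28 → {28, 10}
insert 37 → {37, 28, 10}
insert 15 → {37, 28, 15, 10}
remove-max → 37; now {28, 15, 10}

37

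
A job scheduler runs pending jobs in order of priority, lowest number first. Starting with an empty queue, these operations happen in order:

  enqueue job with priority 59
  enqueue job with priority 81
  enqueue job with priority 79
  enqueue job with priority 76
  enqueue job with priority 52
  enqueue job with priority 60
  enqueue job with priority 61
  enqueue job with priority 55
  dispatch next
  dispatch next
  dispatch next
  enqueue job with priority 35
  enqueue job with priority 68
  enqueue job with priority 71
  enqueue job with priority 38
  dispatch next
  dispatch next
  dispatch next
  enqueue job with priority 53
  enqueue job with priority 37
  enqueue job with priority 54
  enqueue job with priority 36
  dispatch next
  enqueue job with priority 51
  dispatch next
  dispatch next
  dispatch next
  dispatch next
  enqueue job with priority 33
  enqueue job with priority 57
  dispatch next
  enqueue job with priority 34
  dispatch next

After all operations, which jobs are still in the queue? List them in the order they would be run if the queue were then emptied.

[57, 61, 68, 71, 76, 79, 81]

insert 59 → {59}
insert 81 → {59, 81}
insert 79 → {59, 79, 81}
insert 76 → {59, 76, 79, 81}
insert 52 → {52, 59, 76, 79, 81}
insert 60 → {52, 59, 60, 76, 79, 81}
insert 61 → {52, 59, 60, 61, 76, 79, 81}
insert 55 → {52, 55, 59, 60, 61, 76, 79, 81}
dispatch next → 52; now {55, 59, 60, 61, 76, 79, 81}
dispatch next → 55; now {59, 60, 61, 76, 79, 81}
dispatch next → 59; now {60, 61, 76, 79, 81}
insert 35 → {35, 60, 61, 76, 79, 81}
insert 68 → {35, 60, 61, 68, 76, 79, 81}
insert 71 → {35, 60, 61, 68, 71, 76, 79, 81}
insert 38 → {35, 38, 60, 61, 68, 71, 76, 79, 81}
dispatch next → 35; now {38, 60, 61, 68, 71, 76, 79, 81}
dispatch next → 38; now {60, 61, 68, 71, 76, 79, 81}
dispatch next → 60; now {61, 68, 71, 76, 79, 81}
insert 53 → {53, 61, 68, 71, 76, 79, 81}
insert 37 → {37, 53, 61, 68, 71, 76, 79, 81}
insert 54 → {37, 53, 54, 61, 68, 71, 76, 79, 81}
insert 36 → {36, 37, 53, 54, 61, 68, 71, 76, 79, 81}
dispatch next → 36; now {37, 53, 54, 61, 68, 71, 76, 79, 81}
insert 51 → {37, 51, 53, 54, 61, 68, 71, 76, 79, 81}
dispatch next → 37; now {51, 53, 54, 61, 68, 71, 76, 79, 81}
dispatch next → 51; now {53, 54, 61, 68, 71, 76, 79, 81}
dispatch next → 53; now {54, 61, 68, 71, 76, 79, 81}
dispatch next → 54; now {61, 68, 71, 76, 79, 81}
insert 33 → {33, 61, 68, 71, 76, 79, 81}
insert 57 → {33, 57, 61, 68, 71, 76, 79, 81}
dispatch next → 33; now {57, 61, 68, 71, 76, 79, 81}
insert 34 → {34, 57, 61, 68, 71, 76, 79, 81}
dispatch next → 34; now {57, 61, 68, 71, 76, 79, 81}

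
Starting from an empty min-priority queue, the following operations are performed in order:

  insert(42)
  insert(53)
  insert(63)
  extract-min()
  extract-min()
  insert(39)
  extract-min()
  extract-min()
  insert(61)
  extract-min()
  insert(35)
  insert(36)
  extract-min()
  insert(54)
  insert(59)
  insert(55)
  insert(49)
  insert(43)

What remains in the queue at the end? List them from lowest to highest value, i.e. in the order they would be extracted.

[36, 43, 49, 54, 55, 59]

insert 42 → {42}
insert 53 → {42, 53}
insert 63 → {42, 53, 63}
extract-min → 42; now {53, 63}
extract-min → 53; now {63}
insert 39 → {39, 63}
extract-min → 39; now {63}
extract-min → 63; now {}
insert 61 → {61}
extract-min → 61; now {}
insert 35 → {35}
insert 36 → {35, 36}
extract-min → 35; now {36}
insert 54 → {36, 54}
insert 59 → {36, 54, 59}
insert 55 → {36, 54, 55, 59}
insert 49 → {36, 49, 54, 55, 59}
insert 43 → {36, 43, 49, 54, 55, 59}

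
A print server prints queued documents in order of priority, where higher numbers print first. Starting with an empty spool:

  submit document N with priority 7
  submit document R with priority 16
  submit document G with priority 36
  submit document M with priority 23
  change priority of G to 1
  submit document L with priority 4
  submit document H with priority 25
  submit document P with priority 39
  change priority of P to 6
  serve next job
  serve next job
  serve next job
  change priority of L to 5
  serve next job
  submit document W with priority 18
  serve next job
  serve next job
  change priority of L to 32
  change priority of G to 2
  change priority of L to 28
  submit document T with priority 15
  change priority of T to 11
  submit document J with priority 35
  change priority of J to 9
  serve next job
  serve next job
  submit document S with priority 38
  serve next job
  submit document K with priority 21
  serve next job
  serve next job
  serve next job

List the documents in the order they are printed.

add N (priority 7) → {N:7}
add R (priority 16) → {R:16, N:7}
add G (priority 36) → {G:36, R:16, N:7}
add M (priority 23) → {G:36, M:23, R:16, N:7}
update G to priority 1 → {M:23, R:16, N:7, G:1}
add L (priority 4) → {M:23, R:16, N:7, L:4, G:1}
add H (priority 25) → {H:25, M:23, R:16, N:7, L:4, G:1}
add P (priority 39) → {P:39, H:25, M:23, R:16, N:7, L:4, G:1}
update P to priority 6 → {H:25, M:23, R:16, N:7, P:6, L:4, G:1}
serve next job → H; now {M:23, R:16, N:7, P:6, L:4, G:1}
serve next job → M; now {R:16, N:7, P:6, L:4, G:1}
serve next job → R; now {N:7, P:6, L:4, G:1}
update L to priority 5 → {N:7, P:6, L:5, G:1}
serve next job → N; now {P:6, L:5, G:1}
add W (priority 18) → {W:18, P:6, L:5, G:1}
serve next job → W; now {P:6, L:5, G:1}
serve next job → P; now {L:5, G:1}
update L to priority 32 → {L:32, G:1}
update G to priority 2 → {L:32, G:2}
update L to priority 28 → {L:28, G:2}
add T (priority 15) → {L:28, T:15, G:2}
update T to priority 11 → {L:28, T:11, G:2}
add J (priority 35) → {J:35, L:28, T:11, G:2}
update J to priority 9 → {L:28, T:11, J:9, G:2}
serve next job → L; now {T:11, J:9, G:2}
serve next job → T; now {J:9, G:2}
add S (priority 38) → {S:38, J:9, G:2}
serve next job → S; now {J:9, G:2}
add K (priority 21) → {K:21, J:9, G:2}
serve next job → K; now {J:9, G:2}
serve next job → J; now {G:2}
serve next job → G; now {}

[H, M, R, N, W, P, L, T, S, K, J, G]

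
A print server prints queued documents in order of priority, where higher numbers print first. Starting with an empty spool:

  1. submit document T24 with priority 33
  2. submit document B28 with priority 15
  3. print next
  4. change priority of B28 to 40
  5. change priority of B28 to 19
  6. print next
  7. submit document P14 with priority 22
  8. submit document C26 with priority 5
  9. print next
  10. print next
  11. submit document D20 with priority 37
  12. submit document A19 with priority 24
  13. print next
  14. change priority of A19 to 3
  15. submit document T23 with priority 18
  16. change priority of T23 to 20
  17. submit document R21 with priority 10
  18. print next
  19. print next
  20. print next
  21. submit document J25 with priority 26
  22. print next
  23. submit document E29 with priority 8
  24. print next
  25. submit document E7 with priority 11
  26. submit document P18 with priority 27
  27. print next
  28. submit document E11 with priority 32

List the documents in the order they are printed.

add T24 (priority 33) → {T24:33}
add B28 (priority 15) → {T24:33, B28:15}
print next → T24; now {B28:15}
update B28 to priority 40 → {B28:40}
update B28 to priority 19 → {B28:19}
print next → B28; now {}
add P14 (priority 22) → {P14:22}
add C26 (priority 5) → {P14:22, C26:5}
print next → P14; now {C26:5}
print next → C26; now {}
add D20 (priority 37) → {D20:37}
add A19 (priority 24) → {D20:37, A19:24}
print next → D20; now {A19:24}
update A19 to priority 3 → {A19:3}
add T23 (priority 18) → {T23:18, A19:3}
update T23 to priority 20 → {T23:20, A19:3}
add R21 (priority 10) → {T23:20, R21:10, A19:3}
print next → T23; now {R21:10, A19:3}
print next → R21; now {A19:3}
print next → A19; now {}
add J25 (priority 26) → {J25:26}
print next → J25; now {}
add E29 (priority 8) → {E29:8}
print next → E29; now {}
add E7 (priority 11) → {E7:11}
add P18 (priority 27) → {P18:27, E7:11}
print next → P18; now {E7:11}
add E11 (priority 32) → {E11:32, E7:11}

T24, B28, P14, C26, D20, T23, R21, A19, J25, E29, P18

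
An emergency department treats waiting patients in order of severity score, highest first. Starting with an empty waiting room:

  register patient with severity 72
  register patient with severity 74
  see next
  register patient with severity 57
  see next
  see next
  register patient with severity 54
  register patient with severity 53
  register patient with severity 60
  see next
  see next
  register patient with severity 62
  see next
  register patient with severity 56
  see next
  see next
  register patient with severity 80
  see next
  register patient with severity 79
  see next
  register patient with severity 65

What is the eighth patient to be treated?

53

insert 72 → {72}
insert 74 → {74, 72}
see next → 74; now {72}
insert 57 → {72, 57}
see next → 72; now {57}
see next → 57; now {}
insert 54 → {54}
insert 53 → {54, 53}
insert 60 → {60, 54, 53}
see next → 60; now {54, 53}
see next → 54; now {53}
insert 62 → {62, 53}
see next → 62; now {53}
insert 56 → {56, 53}
see next → 56; now {53}
see next → 53; now {}
insert 80 → {80}
see next → 80; now {}
insert 79 → {79}
see next → 79; now {}
insert 65 → {65}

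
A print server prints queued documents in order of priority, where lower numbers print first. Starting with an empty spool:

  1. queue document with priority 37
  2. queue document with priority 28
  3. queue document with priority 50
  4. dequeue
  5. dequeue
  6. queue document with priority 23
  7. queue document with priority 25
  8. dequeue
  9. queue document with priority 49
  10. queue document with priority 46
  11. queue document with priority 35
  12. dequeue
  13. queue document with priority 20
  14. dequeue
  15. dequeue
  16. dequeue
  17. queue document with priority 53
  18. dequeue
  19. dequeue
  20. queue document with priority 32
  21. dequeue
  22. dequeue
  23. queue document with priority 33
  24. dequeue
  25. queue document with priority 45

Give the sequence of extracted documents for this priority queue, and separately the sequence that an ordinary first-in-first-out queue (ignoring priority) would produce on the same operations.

insert 37 → {37}
insert 28 → {28, 37}
insert 50 → {28, 37, 50}
dequeue → 28; now {37, 50}
dequeue → 37; now {50}
insert 23 → {23, 50}
insert 25 → {23, 25, 50}
dequeue → 23; now {25, 50}
insert 49 → {25, 49, 50}
insert 46 → {25, 46, 49, 50}
insert 35 → {25, 35, 46, 49, 50}
dequeue → 25; now {35, 46, 49, 50}
insert 20 → {20, 35, 46, 49, 50}
dequeue → 20; now {35, 46, 49, 50}
dequeue → 35; now {46, 49, 50}
dequeue → 46; now {49, 50}
insert 53 → {49, 50, 53}
dequeue → 49; now {50, 53}
dequeue → 50; now {53}
insert 32 → {32, 53}
dequeue → 32; now {53}
dequeue → 53; now {}
insert 33 → {33}
dequeue → 33; now {}
insert 45 → {45}

priority queue: 28, 37, 23, 25, 20, 35, 46, 49, 50, 32, 53, 33; FIFO queue: [37, 28, 50, 23, 25, 49, 46, 35, 20, 53, 32, 33]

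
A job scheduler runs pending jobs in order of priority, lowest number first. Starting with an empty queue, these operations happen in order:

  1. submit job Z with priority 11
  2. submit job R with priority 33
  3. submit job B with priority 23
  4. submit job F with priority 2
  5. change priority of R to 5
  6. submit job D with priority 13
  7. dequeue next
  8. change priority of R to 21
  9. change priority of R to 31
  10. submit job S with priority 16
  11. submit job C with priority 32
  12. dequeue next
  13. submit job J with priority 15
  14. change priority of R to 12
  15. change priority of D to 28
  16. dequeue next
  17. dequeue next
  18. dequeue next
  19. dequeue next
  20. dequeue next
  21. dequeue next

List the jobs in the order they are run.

[F, Z, R, J, S, B, D, C]

add Z (priority 11) → {Z:11}
add R (priority 33) → {Z:11, R:33}
add B (priority 23) → {Z:11, B:23, R:33}
add F (priority 2) → {F:2, Z:11, B:23, R:33}
update R to priority 5 → {F:2, R:5, Z:11, B:23}
add D (priority 13) → {F:2, R:5, Z:11, D:13, B:23}
dequeue next → F; now {R:5, Z:11, D:13, B:23}
update R to priority 21 → {Z:11, D:13, R:21, B:23}
update R to priority 31 → {Z:11, D:13, B:23, R:31}
add S (priority 16) → {Z:11, D:13, S:16, B:23, R:31}
add C (priority 32) → {Z:11, D:13, S:16, B:23, R:31, C:32}
dequeue next → Z; now {D:13, S:16, B:23, R:31, C:32}
add J (priority 15) → {D:13, J:15, S:16, B:23, R:31, C:32}
update R to priority 12 → {R:12, D:13, J:15, S:16, B:23, C:32}
update D to priority 28 → {R:12, J:15, S:16, B:23, D:28, C:32}
dequeue next → R; now {J:15, S:16, B:23, D:28, C:32}
dequeue next → J; now {S:16, B:23, D:28, C:32}
dequeue next → S; now {B:23, D:28, C:32}
dequeue next → B; now {D:28, C:32}
dequeue next → D; now {C:32}
dequeue next → C; now {}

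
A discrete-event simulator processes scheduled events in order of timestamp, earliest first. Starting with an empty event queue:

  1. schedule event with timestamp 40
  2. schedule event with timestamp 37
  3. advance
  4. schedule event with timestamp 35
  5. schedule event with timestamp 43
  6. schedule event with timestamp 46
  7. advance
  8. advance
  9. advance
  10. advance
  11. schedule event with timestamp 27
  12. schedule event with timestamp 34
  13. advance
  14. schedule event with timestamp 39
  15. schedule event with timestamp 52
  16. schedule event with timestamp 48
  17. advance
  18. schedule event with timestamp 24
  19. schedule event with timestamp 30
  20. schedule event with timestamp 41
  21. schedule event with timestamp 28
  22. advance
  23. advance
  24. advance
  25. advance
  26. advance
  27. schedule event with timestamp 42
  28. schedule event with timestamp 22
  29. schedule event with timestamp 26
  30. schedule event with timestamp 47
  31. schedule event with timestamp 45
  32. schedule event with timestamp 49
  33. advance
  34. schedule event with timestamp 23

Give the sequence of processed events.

insert 40 → {40}
insert 37 → {37, 40}
advance → 37; now {40}
insert 35 → {35, 40}
insert 43 → {35, 40, 43}
insert 46 → {35, 40, 43, 46}
advance → 35; now {40, 43, 46}
advance → 40; now {43, 46}
advance → 43; now {46}
advance → 46; now {}
insert 27 → {27}
insert 34 → {27, 34}
advance → 27; now {34}
insert 39 → {34, 39}
insert 52 → {34, 39, 52}
insert 48 → {34, 39, 48, 52}
advance → 34; now {39, 48, 52}
insert 24 → {24, 39, 48, 52}
insert 30 → {24, 30, 39, 48, 52}
insert 41 → {24, 30, 39, 41, 48, 52}
insert 28 → {24, 28, 30, 39, 41, 48, 52}
advance → 24; now {28, 30, 39, 41, 48, 52}
advance → 28; now {30, 39, 41, 48, 52}
advance → 30; now {39, 41, 48, 52}
advance → 39; now {41, 48, 52}
advance → 41; now {48, 52}
insert 42 → {42, 48, 52}
insert 22 → {22, 42, 48, 52}
insert 26 → {22, 26, 42, 48, 52}
insert 47 → {22, 26, 42, 47, 48, 52}
insert 45 → {22, 26, 42, 45, 47, 48, 52}
insert 49 → {22, 26, 42, 45, 47, 48, 49, 52}
advance → 22; now {26, 42, 45, 47, 48, 49, 52}
insert 23 → {23, 26, 42, 45, 47, 48, 49, 52}

37 → 35 → 40 → 43 → 46 → 27 → 34 → 24 → 28 → 30 → 39 → 41 → 22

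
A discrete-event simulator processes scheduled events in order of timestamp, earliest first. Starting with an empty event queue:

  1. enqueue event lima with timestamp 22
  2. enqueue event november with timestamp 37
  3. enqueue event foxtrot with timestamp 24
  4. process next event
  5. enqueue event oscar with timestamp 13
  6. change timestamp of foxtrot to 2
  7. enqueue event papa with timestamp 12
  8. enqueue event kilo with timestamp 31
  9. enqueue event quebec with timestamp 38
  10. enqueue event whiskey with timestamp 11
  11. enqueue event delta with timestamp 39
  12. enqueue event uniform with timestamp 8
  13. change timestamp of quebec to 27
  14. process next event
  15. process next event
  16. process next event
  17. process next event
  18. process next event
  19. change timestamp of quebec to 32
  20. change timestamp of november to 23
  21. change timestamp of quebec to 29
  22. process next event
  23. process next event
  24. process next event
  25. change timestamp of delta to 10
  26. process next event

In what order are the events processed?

lima → foxtrot → uniform → whiskey → papa → oscar → november → quebec → kilo → delta

add lima (timestamp 22) → {lima:22}
add november (timestamp 37) → {lima:22, november:37}
add foxtrot (timestamp 24) → {lima:22, foxtrot:24, november:37}
process next event → lima; now {foxtrot:24, november:37}
add oscar (timestamp 13) → {oscar:13, foxtrot:24, november:37}
update foxtrot to timestamp 2 → {foxtrot:2, oscar:13, november:37}
add papa (timestamp 12) → {foxtrot:2, papa:12, oscar:13, november:37}
add kilo (timestamp 31) → {foxtrot:2, papa:12, oscar:13, kilo:31, november:37}
add quebec (timestamp 38) → {foxtrot:2, papa:12, oscar:13, kilo:31, november:37, quebec:38}
add whiskey (timestamp 11) → {foxtrot:2, whiskey:11, papa:12, oscar:13, kilo:31, november:37, quebec:38}
add delta (timestamp 39) → {foxtrot:2, whiskey:11, papa:12, oscar:13, kilo:31, november:37, quebec:38, delta:39}
add uniform (timestamp 8) → {foxtrot:2, uniform:8, whiskey:11, papa:12, oscar:13, kilo:31, november:37, quebec:38, delta:39}
update quebec to timestamp 27 → {foxtrot:2, uniform:8, whiskey:11, papa:12, oscar:13, quebec:27, kilo:31, november:37, delta:39}
process next event → foxtrot; now {uniform:8, whiskey:11, papa:12, oscar:13, quebec:27, kilo:31, november:37, delta:39}
process next event → uniform; now {whiskey:11, papa:12, oscar:13, quebec:27, kilo:31, november:37, delta:39}
process next event → whiskey; now {papa:12, oscar:13, quebec:27, kilo:31, november:37, delta:39}
process next event → papa; now {oscar:13, quebec:27, kilo:31, november:37, delta:39}
process next event → oscar; now {quebec:27, kilo:31, november:37, delta:39}
update quebec to timestamp 32 → {kilo:31, quebec:32, november:37, delta:39}
update november to timestamp 23 → {november:23, kilo:31, quebec:32, delta:39}
update quebec to timestamp 29 → {november:23, quebec:29, kilo:31, delta:39}
process next event → november; now {quebec:29, kilo:31, delta:39}
process next event → quebec; now {kilo:31, delta:39}
process next event → kilo; now {delta:39}
update delta to timestamp 10 → {delta:10}
process next event → delta; now {}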